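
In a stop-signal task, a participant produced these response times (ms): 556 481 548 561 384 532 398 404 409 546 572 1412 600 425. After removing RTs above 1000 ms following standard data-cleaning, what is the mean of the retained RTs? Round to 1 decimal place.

Excluded: 1412
Retained (n=13): Σ = 6416
Mean = 6416/13 = 493.5385

493.5 ms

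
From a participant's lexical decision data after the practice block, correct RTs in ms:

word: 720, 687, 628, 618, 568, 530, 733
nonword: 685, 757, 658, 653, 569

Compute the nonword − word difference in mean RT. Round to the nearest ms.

24 ms

M(word) = 4484/7 = 640.571
M(nonword) = 3322/5 = 664.400
Difference = 664.400 − 640.571 = 23.829 ms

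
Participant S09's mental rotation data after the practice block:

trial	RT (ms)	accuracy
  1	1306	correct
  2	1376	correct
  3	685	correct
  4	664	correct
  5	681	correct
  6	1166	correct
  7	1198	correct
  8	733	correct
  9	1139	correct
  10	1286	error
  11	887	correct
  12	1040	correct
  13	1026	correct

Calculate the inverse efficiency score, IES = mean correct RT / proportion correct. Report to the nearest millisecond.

Correct trials (n=12): 1306, 1376, 685, 664, 681, 1166, 1198, 733, 1139, 887, 1040, 1026
Mean correct RT = 11901/12 = 991.7500 ms
Proportion correct = 12/13
IES = 991.7500 / (12/13) = 1074.396 ms

1074 ms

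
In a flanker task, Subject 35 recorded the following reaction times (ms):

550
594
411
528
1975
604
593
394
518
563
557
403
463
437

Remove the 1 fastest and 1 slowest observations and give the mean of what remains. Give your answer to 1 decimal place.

518.4 ms

Sorted: 394, 403, 411, 437, 463, 518, 528, 550, 557, 563, 593, 594, 604, 1975
Drop lowest 1 (394) and highest 1 (1975)
Remaining (n=12): Σ = 6221, mean = 6221/12 = 518.417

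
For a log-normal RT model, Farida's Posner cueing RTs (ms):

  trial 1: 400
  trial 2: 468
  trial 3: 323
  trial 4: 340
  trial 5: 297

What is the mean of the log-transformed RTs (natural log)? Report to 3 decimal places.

ln(RT): 5.9915, 6.1485, 5.7777, 5.8289, 5.6937
Σ ln(RT) = 29.4403
Mean = 29.4403/5 = 5.88805

5.888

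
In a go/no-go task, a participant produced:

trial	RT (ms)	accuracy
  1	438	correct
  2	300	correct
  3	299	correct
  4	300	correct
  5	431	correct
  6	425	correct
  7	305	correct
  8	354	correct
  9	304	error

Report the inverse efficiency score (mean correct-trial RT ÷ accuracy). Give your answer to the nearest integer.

Correct trials (n=8): 438, 300, 299, 300, 431, 425, 305, 354
Mean correct RT = 2852/8 = 356.5000 ms
Proportion correct = 8/9
IES = 356.5000 / (8/9) = 401.062 ms

401 ms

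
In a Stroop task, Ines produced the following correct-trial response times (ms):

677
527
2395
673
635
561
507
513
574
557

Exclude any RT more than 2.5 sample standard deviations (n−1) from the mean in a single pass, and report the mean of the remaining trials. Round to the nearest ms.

n = 10, ΣRT = 7619, M = 761.900
Σ(x−M)² = 2997984.90; s = √(2997984.90/9) = 577.156
Cutoffs: 761.900 ± 2.5·577.156 → [-681.0, 2204.8]
Outside: 2395 → excluded.
Retained (n=9): Σ = 5224, mean = 5224/9 = 580.444

580 ms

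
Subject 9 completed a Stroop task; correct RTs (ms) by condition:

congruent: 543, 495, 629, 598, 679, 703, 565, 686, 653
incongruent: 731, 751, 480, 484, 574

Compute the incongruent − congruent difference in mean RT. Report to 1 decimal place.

-12.8 ms

M(congruent) = 5551/9 = 616.778
M(incongruent) = 3020/5 = 604.000
Difference = 604.000 − 616.778 = -12.778 ms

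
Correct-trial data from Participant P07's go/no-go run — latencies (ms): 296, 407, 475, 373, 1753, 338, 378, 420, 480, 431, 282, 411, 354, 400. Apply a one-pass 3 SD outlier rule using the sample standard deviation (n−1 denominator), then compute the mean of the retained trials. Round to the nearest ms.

n = 14, ΣRT = 6798, M = 485.571
Σ(x−M)² = 1773563.43; s = √(1773563.43/13) = 369.362
Cutoffs: 485.571 ± 3·369.362 → [-622.5, 1593.7]
Outside: 1753 → excluded.
Retained (n=13): Σ = 5045, mean = 5045/13 = 388.077

388 ms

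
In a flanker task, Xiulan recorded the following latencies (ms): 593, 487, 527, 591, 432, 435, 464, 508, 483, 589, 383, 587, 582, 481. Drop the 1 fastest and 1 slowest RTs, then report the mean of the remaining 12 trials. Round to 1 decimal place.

513.8 ms

Sorted: 383, 432, 435, 464, 481, 483, 487, 508, 527, 582, 587, 589, 591, 593
Drop lowest 1 (383) and highest 1 (593)
Remaining (n=12): Σ = 6166, mean = 6166/12 = 513.833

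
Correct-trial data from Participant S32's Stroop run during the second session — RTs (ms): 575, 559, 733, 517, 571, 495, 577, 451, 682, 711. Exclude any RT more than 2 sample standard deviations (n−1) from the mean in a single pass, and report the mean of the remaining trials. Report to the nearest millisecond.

587 ms

n = 10, ΣRT = 5871, M = 587.100
Σ(x−M)² = 78860.90; s = √(78860.90/9) = 93.607
Cutoffs: 587.100 ± 2·93.607 → [399.9, 774.3]
No RTs fall outside the cutoffs; all 10 retained. Mean = 5871/10 = 587.100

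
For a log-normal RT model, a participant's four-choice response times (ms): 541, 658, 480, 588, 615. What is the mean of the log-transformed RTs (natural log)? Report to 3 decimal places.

6.351

ln(RT): 6.2934, 6.4892, 6.1738, 6.3767, 6.4216
Σ ln(RT) = 31.7548
Mean = 31.7548/5 = 6.35095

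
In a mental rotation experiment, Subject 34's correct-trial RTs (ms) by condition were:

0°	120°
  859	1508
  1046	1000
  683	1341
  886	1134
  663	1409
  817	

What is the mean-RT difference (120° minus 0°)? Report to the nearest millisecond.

M(0°) = 4954/6 = 825.667
M(120°) = 6392/5 = 1278.400
Difference = 1278.400 − 825.667 = 452.733 ms

453 ms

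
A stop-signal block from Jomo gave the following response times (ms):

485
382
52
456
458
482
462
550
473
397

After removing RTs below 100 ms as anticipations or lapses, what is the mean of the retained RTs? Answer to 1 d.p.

460.6 ms

Excluded: 52
Retained (n=9): Σ = 4145
Mean = 4145/9 = 460.5556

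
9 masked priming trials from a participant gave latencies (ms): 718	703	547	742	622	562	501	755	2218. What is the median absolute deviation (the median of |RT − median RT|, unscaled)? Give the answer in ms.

Sorted: 501, 547, 562, 622, 703, 718, 742, 755, 2218 → median = 703
|x − 703|: 15, 0, 156, 39, 81, 141, 202, 52, 1515
Sorted deviations: 0, 15, 39, 52, 81, 141, 156, 202, 1515 → MAD = 81

81 ms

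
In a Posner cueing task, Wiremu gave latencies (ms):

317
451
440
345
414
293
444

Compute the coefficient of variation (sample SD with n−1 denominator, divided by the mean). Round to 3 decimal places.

n = 7, Σ = 2704, M = 386.2857
Σ(x−M)² = 26379.429; s = √(26379.429/6) = 66.3066
CV = 66.3066 / 386.2857 = 0.17165

0.172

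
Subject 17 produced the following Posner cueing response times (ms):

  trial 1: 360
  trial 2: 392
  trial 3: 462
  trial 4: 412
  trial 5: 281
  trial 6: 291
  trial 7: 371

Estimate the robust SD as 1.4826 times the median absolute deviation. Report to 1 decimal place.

60.8 ms

Sorted: 281, 291, 360, 371, 392, 412, 462 → median = 371
|x − 371| sorted: 0, 11, 21, 41, 80, 90, 91 → MAD = 41
Robust SD ≈ 1.4826 × 41 = 60.787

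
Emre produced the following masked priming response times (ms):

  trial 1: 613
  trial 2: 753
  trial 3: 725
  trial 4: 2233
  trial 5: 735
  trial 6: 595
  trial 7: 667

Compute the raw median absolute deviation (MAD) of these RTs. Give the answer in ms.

Sorted: 595, 613, 667, 725, 735, 753, 2233 → median = 725
|x − 725|: 112, 28, 0, 1508, 10, 130, 58
Sorted deviations: 0, 10, 28, 58, 112, 130, 1508 → MAD = 58

58 ms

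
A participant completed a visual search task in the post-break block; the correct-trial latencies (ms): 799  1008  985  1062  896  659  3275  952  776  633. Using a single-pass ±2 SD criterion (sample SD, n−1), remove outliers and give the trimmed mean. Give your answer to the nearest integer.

863 ms

n = 10, ΣRT = 11045, M = 1104.500
Σ(x−M)² = 5425222.50; s = √(5425222.50/9) = 776.404
Cutoffs: 1104.500 ± 2·776.404 → [-448.3, 2657.3]
Outside: 3275 → excluded.
Retained (n=9): Σ = 7770, mean = 7770/9 = 863.333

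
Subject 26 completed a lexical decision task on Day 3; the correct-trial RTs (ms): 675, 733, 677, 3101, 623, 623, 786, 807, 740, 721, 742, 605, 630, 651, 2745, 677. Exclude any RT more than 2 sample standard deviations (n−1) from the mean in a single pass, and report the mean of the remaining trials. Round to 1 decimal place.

n = 16, ΣRT = 15536, M = 971.000
Σ(x−M)² = 8825376.00; s = √(8825376.00/15) = 767.045
Cutoffs: 971.000 ± 2·767.045 → [-563.1, 2505.1]
Outside: 2745, 3101 → excluded.
Retained (n=14): Σ = 9690, mean = 9690/14 = 692.143

692.1 ms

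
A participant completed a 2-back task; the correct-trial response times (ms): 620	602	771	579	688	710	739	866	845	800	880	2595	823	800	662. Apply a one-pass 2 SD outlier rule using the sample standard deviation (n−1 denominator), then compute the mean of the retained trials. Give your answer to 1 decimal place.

n = 15, ΣRT = 12980, M = 865.333
Σ(x−M)² = 3336003.33; s = √(3336003.33/14) = 488.145
Cutoffs: 865.333 ± 2·488.145 → [-111.0, 1841.6]
Outside: 2595 → excluded.
Retained (n=14): Σ = 10385, mean = 10385/14 = 741.786

741.8 ms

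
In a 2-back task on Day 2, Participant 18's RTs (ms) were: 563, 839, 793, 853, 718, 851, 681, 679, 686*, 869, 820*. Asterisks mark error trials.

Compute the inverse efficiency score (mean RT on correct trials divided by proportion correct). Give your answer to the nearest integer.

Correct trials (n=9): 563, 839, 793, 853, 718, 851, 681, 679, 869
Mean correct RT = 6846/9 = 760.6667 ms
Proportion correct = 9/11
IES = 760.6667 / (9/11) = 929.704 ms

930 ms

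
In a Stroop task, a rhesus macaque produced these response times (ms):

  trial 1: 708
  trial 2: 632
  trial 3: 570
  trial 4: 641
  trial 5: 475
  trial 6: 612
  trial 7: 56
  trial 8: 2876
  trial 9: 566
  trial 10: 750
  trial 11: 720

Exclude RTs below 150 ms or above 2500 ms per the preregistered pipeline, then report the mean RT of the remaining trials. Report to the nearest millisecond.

Excluded: 56, 2876
Retained (n=9): Σ = 5674
Mean = 5674/9 = 630.4444

630 ms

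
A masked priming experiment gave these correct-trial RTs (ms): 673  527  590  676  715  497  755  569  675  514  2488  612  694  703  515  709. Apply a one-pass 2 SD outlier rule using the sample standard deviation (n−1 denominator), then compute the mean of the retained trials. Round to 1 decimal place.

n = 16, ΣRT = 11912, M = 744.500
Σ(x−M)² = 3347530.00; s = √(3347530.00/15) = 472.407
Cutoffs: 744.500 ± 2·472.407 → [-200.3, 1689.3]
Outside: 2488 → excluded.
Retained (n=15): Σ = 9424, mean = 9424/15 = 628.267

628.3 ms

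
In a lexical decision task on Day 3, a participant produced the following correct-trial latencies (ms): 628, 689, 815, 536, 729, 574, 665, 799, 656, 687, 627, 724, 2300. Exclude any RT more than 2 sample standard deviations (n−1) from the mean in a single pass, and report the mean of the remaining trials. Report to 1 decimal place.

n = 13, ΣRT = 10429, M = 802.231
Σ(x−M)² = 2505314.31; s = √(2505314.31/12) = 456.920
Cutoffs: 802.231 ± 2·456.920 → [-111.6, 1716.1]
Outside: 2300 → excluded.
Retained (n=12): Σ = 8129, mean = 8129/12 = 677.417

677.4 ms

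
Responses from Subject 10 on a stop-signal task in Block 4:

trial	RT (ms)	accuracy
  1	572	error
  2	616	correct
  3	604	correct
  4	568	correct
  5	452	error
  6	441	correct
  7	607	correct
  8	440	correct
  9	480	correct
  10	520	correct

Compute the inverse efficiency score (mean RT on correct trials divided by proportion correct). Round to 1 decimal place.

668.1 ms

Correct trials (n=8): 616, 604, 568, 441, 607, 440, 480, 520
Mean correct RT = 4276/8 = 534.5000 ms
Proportion correct = 8/10
IES = 534.5000 / (8/10) = 668.125 ms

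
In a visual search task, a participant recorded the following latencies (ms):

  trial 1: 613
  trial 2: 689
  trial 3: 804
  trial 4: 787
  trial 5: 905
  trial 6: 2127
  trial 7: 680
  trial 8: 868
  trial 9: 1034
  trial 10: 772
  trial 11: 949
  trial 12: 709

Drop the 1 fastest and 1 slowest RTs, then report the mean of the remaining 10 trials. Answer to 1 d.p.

819.7 ms

Sorted: 613, 680, 689, 709, 772, 787, 804, 868, 905, 949, 1034, 2127
Drop lowest 1 (613) and highest 1 (2127)
Remaining (n=10): Σ = 8197, mean = 8197/10 = 819.700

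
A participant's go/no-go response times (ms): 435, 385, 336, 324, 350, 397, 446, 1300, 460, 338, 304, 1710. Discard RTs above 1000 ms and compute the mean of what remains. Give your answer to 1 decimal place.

Excluded: 1300, 1710
Retained (n=10): Σ = 3775
Mean = 3775/10 = 377.5000

377.5 ms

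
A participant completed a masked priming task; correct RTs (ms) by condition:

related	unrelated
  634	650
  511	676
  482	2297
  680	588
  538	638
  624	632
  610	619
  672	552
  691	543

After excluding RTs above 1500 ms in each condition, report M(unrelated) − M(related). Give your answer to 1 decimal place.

unrelated: exclude 2297
M(related) = 5442/9 = 604.667
M(unrelated) = 4898/8 = 612.250
Difference = 612.250 − 604.667 = 7.583 ms

7.6 ms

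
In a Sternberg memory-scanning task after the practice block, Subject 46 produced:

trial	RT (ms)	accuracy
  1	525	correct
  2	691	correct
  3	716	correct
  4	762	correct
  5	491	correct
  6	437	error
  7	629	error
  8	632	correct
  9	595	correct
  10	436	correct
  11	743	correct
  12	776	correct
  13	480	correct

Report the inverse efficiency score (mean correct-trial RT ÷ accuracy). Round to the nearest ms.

736 ms

Correct trials (n=11): 525, 691, 716, 762, 491, 632, 595, 436, 743, 776, 480
Mean correct RT = 6847/11 = 622.4545 ms
Proportion correct = 11/13
IES = 622.4545 / (11/13) = 735.628 ms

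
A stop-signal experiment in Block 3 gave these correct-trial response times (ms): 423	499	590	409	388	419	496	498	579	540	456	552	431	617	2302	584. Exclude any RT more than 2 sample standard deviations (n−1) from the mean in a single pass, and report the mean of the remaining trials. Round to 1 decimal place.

498.7 ms

n = 16, ΣRT = 9783, M = 611.438
Σ(x−M)² = 3127933.94; s = √(3127933.94/15) = 456.650
Cutoffs: 611.438 ± 2·456.650 → [-301.9, 1524.7]
Outside: 2302 → excluded.
Retained (n=15): Σ = 7481, mean = 7481/15 = 498.733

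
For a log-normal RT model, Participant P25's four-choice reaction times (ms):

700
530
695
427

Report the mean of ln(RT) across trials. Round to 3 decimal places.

6.356

ln(RT): 6.5511, 6.2729, 6.5439, 6.0568
Σ ln(RT) = 25.4247
Mean = 25.4247/4 = 6.35616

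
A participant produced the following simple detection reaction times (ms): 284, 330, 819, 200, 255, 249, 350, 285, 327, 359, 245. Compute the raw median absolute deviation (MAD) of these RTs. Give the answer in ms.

Sorted: 200, 245, 249, 255, 284, 285, 327, 330, 350, 359, 819 → median = 285
|x − 285|: 1, 45, 534, 85, 30, 36, 65, 0, 42, 74, 40
Sorted deviations: 0, 1, 30, 36, 40, 42, 45, 65, 74, 85, 534 → MAD = 42

42 ms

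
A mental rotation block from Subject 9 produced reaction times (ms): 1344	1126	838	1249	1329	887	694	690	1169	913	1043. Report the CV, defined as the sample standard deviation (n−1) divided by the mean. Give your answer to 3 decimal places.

n = 11, Σ = 11282, M = 1025.6364
Σ(x−M)² = 563952.545; s = √(563952.545/10) = 237.4769
CV = 237.4769 / 1025.6364 = 0.23154

0.232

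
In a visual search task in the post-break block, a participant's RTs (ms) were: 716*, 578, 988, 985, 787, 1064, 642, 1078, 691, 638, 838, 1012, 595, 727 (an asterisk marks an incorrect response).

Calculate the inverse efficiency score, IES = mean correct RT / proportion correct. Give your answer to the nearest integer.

Correct trials (n=13): 578, 988, 985, 787, 1064, 642, 1078, 691, 638, 838, 1012, 595, 727
Mean correct RT = 10623/13 = 817.1538 ms
Proportion correct = 13/14
IES = 817.1538 / (13/14) = 880.012 ms

880 ms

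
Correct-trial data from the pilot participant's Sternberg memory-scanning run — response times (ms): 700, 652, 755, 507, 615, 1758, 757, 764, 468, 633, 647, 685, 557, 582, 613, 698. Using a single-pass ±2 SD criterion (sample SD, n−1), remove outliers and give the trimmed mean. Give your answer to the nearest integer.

642 ms

n = 16, ΣRT = 11391, M = 711.938
Σ(x−M)² = 1277524.94; s = √(1277524.94/15) = 291.836
Cutoffs: 711.938 ± 2·291.836 → [128.3, 1295.6]
Outside: 1758 → excluded.
Retained (n=15): Σ = 9633, mean = 9633/15 = 642.200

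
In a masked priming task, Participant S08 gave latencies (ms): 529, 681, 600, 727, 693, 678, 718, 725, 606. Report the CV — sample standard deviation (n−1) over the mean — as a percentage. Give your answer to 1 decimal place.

n = 9, Σ = 5957, M = 661.8889
Σ(x−M)² = 37576.889; s = √(37576.889/8) = 68.5355
CV = 68.5355 / 661.8889 = 0.10355 = 10.355%

10.4%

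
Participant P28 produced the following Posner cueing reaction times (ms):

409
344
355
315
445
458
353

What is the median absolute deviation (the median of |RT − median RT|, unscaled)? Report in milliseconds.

40 ms

Sorted: 315, 344, 353, 355, 409, 445, 458 → median = 355
|x − 355|: 54, 11, 0, 40, 90, 103, 2
Sorted deviations: 0, 2, 11, 40, 54, 90, 103 → MAD = 40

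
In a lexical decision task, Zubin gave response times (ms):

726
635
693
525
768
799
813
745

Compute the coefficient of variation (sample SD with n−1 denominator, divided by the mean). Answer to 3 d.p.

n = 8, Σ = 5704, M = 713.0000
Σ(x−M)² = 63442.000; s = √(63442.000/7) = 95.2005
CV = 95.2005 / 713.0000 = 0.13352

0.134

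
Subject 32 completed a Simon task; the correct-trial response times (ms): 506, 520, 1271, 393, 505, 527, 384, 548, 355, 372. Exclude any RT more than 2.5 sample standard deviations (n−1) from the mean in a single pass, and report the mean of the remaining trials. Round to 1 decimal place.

456.7 ms

n = 10, ΣRT = 5381, M = 538.100
Σ(x−M)² = 645732.90; s = √(645732.90/9) = 267.858
Cutoffs: 538.100 ± 2.5·267.858 → [-131.5, 1207.7]
Outside: 1271 → excluded.
Retained (n=9): Σ = 4110, mean = 4110/9 = 456.667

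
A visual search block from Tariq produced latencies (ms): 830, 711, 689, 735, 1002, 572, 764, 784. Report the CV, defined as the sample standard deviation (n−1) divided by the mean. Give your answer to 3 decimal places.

0.163

n = 8, Σ = 6087, M = 760.8750
Σ(x−M)² = 107460.875; s = √(107460.875/7) = 123.9014
CV = 123.9014 / 760.8750 = 0.16284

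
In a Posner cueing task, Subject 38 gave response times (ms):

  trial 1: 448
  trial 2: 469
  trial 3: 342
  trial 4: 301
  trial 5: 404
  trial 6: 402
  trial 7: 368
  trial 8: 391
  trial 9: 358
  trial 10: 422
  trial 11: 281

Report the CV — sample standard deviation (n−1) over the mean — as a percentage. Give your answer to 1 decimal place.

n = 11, Σ = 4186, M = 380.5455
Σ(x−M)² = 33600.727; s = √(33600.727/10) = 57.9661
CV = 57.9661 / 380.5455 = 0.15232 = 15.232%

15.2%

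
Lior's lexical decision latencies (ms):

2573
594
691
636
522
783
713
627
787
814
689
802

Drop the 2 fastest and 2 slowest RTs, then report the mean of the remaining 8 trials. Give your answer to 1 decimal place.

Sorted: 522, 594, 627, 636, 689, 691, 713, 783, 787, 802, 814, 2573
Drop lowest 2 (522, 594) and highest 2 (814, 2573)
Remaining (n=8): Σ = 5728, mean = 5728/8 = 716.000

716.0 ms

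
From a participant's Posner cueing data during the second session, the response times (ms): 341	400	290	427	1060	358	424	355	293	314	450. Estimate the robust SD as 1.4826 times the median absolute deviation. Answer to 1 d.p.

96.4 ms

Sorted: 290, 293, 314, 341, 355, 358, 400, 424, 427, 450, 1060 → median = 358
|x − 358| sorted: 0, 3, 17, 42, 44, 65, 66, 68, 69, 92, 702 → MAD = 65
Robust SD ≈ 1.4826 × 65 = 96.369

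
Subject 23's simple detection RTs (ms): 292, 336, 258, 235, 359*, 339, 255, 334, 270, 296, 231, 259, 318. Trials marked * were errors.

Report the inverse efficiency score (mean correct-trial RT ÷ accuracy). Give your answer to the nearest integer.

309 ms

Correct trials (n=12): 292, 336, 258, 235, 339, 255, 334, 270, 296, 231, 259, 318
Mean correct RT = 3423/12 = 285.2500 ms
Proportion correct = 12/13
IES = 285.2500 / (12/13) = 309.021 ms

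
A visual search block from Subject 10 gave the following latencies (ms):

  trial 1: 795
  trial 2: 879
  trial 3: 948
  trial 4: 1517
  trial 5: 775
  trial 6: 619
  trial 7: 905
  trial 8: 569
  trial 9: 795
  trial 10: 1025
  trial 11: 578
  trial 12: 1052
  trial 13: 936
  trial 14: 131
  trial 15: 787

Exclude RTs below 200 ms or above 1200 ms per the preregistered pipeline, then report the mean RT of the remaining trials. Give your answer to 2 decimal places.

Excluded: 131, 1517
Retained (n=13): Σ = 10663
Mean = 10663/13 = 820.2308

820.23 ms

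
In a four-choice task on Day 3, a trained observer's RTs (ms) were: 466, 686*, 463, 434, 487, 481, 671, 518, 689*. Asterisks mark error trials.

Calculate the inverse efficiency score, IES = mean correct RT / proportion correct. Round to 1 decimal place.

Correct trials (n=7): 466, 463, 434, 487, 481, 671, 518
Mean correct RT = 3520/7 = 502.8571 ms
Proportion correct = 7/9
IES = 502.8571 / (7/9) = 646.531 ms

646.5 ms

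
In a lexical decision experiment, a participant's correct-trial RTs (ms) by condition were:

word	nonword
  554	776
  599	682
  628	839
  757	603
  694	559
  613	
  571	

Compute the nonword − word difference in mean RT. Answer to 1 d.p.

M(word) = 4416/7 = 630.857
M(nonword) = 3459/5 = 691.800
Difference = 691.800 − 630.857 = 60.943 ms

60.9 ms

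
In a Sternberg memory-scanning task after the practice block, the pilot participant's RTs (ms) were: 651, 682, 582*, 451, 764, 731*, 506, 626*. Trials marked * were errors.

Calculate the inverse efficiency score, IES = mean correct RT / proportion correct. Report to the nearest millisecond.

977 ms

Correct trials (n=5): 651, 682, 451, 764, 506
Mean correct RT = 3054/5 = 610.8000 ms
Proportion correct = 5/8
IES = 610.8000 / (5/8) = 977.280 ms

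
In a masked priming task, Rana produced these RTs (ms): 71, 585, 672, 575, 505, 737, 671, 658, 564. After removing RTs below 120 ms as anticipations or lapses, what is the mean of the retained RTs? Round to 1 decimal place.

Excluded: 71
Retained (n=8): Σ = 4967
Mean = 4967/8 = 620.8750

620.9 ms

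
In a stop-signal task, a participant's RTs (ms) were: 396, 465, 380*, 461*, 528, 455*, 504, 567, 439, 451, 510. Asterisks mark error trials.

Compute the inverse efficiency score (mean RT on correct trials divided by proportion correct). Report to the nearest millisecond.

663 ms

Correct trials (n=8): 396, 465, 528, 504, 567, 439, 451, 510
Mean correct RT = 3860/8 = 482.5000 ms
Proportion correct = 8/11
IES = 482.5000 / (8/11) = 663.438 ms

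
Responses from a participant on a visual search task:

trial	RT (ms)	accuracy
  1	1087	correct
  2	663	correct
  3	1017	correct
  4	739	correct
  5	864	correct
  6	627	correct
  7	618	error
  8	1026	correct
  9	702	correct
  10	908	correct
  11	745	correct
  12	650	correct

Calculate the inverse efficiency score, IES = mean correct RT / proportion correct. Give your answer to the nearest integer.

895 ms

Correct trials (n=11): 1087, 663, 1017, 739, 864, 627, 1026, 702, 908, 745, 650
Mean correct RT = 9028/11 = 820.7273 ms
Proportion correct = 11/12
IES = 820.7273 / (11/12) = 895.339 ms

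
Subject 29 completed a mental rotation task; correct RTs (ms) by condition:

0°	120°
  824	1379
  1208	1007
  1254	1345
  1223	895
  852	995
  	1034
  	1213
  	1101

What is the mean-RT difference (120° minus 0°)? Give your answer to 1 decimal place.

48.9 ms

M(0°) = 5361/5 = 1072.200
M(120°) = 8969/8 = 1121.125
Difference = 1121.125 − 1072.200 = 48.925 ms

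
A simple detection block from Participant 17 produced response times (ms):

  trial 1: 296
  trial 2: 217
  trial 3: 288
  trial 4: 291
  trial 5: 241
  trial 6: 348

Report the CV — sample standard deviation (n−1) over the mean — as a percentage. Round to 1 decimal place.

16.4%

n = 6, Σ = 1681, M = 280.1667
Σ(x−M)² = 10554.833; s = √(10554.833/5) = 45.9453
CV = 45.9453 / 280.1667 = 0.16399 = 16.399%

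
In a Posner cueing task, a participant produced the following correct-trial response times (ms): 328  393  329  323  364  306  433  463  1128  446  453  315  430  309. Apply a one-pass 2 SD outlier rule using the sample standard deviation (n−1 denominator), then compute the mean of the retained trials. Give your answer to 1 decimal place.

376.3 ms

n = 14, ΣRT = 6020, M = 430.000
Σ(x−M)² = 570108.00; s = √(570108.00/13) = 209.415
Cutoffs: 430.000 ± 2·209.415 → [11.2, 848.8]
Outside: 1128 → excluded.
Retained (n=13): Σ = 4892, mean = 4892/13 = 376.308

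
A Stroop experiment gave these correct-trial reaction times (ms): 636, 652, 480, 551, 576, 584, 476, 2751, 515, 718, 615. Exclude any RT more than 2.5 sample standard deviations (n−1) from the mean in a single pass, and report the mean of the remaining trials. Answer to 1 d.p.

580.3 ms

n = 11, ΣRT = 8554, M = 777.636
Σ(x−M)² = 4338082.55; s = √(4338082.55/10) = 658.641
Cutoffs: 777.636 ± 2.5·658.641 → [-869.0, 2424.2]
Outside: 2751 → excluded.
Retained (n=10): Σ = 5803, mean = 5803/10 = 580.300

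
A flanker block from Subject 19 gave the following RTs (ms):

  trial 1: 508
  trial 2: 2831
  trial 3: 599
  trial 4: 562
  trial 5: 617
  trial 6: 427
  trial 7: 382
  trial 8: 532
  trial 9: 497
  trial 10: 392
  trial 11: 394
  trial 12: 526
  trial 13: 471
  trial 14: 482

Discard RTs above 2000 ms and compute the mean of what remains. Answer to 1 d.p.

491.5 ms

Excluded: 2831
Retained (n=13): Σ = 6389
Mean = 6389/13 = 491.4615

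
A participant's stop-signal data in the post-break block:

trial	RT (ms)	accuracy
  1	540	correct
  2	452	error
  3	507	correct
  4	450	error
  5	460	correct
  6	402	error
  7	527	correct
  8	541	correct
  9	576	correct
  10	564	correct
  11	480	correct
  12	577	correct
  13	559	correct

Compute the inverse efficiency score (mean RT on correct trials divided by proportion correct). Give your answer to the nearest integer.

Correct trials (n=10): 540, 507, 460, 527, 541, 576, 564, 480, 577, 559
Mean correct RT = 5331/10 = 533.1000 ms
Proportion correct = 10/13
IES = 533.1000 / (10/13) = 693.030 ms

693 ms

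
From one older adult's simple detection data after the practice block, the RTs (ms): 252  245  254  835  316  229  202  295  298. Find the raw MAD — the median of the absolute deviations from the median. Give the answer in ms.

Sorted: 202, 229, 245, 252, 254, 295, 298, 316, 835 → median = 254
|x − 254|: 2, 9, 0, 581, 62, 25, 52, 41, 44
Sorted deviations: 0, 2, 9, 25, 41, 44, 52, 62, 581 → MAD = 41

41 ms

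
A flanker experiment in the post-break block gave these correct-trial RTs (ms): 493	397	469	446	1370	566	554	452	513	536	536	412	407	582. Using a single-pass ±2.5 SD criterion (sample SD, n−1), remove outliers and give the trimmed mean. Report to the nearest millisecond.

n = 14, ΣRT = 7733, M = 552.357
Σ(x−M)² = 768511.21; s = √(768511.21/13) = 243.138
Cutoffs: 552.357 ± 2.5·243.138 → [-55.5, 1160.2]
Outside: 1370 → excluded.
Retained (n=13): Σ = 6363, mean = 6363/13 = 489.462

489 ms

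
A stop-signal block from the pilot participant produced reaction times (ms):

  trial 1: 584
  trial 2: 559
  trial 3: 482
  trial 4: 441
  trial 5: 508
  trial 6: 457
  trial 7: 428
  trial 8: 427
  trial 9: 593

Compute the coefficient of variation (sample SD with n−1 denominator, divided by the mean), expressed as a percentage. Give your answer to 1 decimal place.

13.4%

n = 9, Σ = 4479, M = 497.6667
Σ(x−M)² = 35368.000; s = √(35368.000/8) = 66.4906
CV = 66.4906 / 497.6667 = 0.13360 = 13.360%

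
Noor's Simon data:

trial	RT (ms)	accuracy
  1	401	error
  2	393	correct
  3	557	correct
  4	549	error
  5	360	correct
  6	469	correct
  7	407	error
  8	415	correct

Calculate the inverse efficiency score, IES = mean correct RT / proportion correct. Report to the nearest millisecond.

702 ms

Correct trials (n=5): 393, 557, 360, 469, 415
Mean correct RT = 2194/5 = 438.8000 ms
Proportion correct = 5/8
IES = 438.8000 / (5/8) = 702.080 ms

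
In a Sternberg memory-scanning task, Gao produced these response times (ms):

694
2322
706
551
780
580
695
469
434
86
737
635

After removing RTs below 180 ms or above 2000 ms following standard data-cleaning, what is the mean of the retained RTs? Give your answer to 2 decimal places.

Excluded: 86, 2322
Retained (n=10): Σ = 6281
Mean = 6281/10 = 628.1000

628.10 ms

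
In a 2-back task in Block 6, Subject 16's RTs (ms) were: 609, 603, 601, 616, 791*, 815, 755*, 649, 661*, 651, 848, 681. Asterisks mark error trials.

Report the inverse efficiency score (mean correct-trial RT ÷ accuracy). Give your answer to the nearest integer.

900 ms

Correct trials (n=9): 609, 603, 601, 616, 815, 649, 651, 848, 681
Mean correct RT = 6073/9 = 674.7778 ms
Proportion correct = 9/12
IES = 674.7778 / (9/12) = 899.704 ms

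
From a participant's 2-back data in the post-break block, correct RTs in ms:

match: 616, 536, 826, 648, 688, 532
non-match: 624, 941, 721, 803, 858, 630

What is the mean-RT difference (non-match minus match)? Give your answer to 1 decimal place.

121.8 ms

M(match) = 3846/6 = 641.000
M(non-match) = 4577/6 = 762.833
Difference = 762.833 − 641.000 = 121.833 ms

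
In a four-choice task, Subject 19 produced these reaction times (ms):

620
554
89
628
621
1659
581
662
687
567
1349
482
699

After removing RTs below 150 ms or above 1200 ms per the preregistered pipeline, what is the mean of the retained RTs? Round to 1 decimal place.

Excluded: 89, 1349, 1659
Retained (n=10): Σ = 6101
Mean = 6101/10 = 610.1000

610.1 ms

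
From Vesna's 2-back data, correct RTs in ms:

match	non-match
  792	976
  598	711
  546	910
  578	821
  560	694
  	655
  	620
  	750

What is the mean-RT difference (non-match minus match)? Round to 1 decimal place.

M(match) = 3074/5 = 614.800
M(non-match) = 6137/8 = 767.125
Difference = 767.125 − 614.800 = 152.325 ms

152.3 ms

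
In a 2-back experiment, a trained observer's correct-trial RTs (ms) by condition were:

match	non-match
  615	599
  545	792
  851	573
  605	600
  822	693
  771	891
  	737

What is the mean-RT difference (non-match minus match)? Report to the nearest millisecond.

-4 ms

M(match) = 4209/6 = 701.500
M(non-match) = 4885/7 = 697.857
Difference = 697.857 − 701.500 = -3.643 ms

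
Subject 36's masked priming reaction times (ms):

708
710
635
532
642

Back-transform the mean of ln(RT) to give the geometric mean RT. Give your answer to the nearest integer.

642 ms

ln(RT): 6.5624, 6.5653, 6.4536, 6.2766, 6.4646
Mean ln(RT) = 32.3226/5 = 6.46451
Geometric mean = exp(6.46451) = 641.95 ms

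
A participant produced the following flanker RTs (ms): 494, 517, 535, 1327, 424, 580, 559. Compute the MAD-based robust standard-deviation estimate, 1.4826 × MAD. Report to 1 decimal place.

60.8 ms

Sorted: 424, 494, 517, 535, 559, 580, 1327 → median = 535
|x − 535| sorted: 0, 18, 24, 41, 45, 111, 792 → MAD = 41
Robust SD ≈ 1.4826 × 41 = 60.787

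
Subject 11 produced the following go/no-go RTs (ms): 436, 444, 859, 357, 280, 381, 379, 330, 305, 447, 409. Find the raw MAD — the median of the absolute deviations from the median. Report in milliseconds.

Sorted: 280, 305, 330, 357, 379, 381, 409, 436, 444, 447, 859 → median = 381
|x − 381|: 55, 63, 478, 24, 101, 0, 2, 51, 76, 66, 28
Sorted deviations: 0, 2, 24, 28, 51, 55, 63, 66, 76, 101, 478 → MAD = 55

55 ms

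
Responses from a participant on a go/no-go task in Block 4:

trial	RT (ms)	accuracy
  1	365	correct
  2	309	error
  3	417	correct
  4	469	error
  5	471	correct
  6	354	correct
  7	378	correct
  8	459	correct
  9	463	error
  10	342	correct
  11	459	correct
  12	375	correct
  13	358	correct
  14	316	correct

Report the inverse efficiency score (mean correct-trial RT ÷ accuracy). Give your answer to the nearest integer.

497 ms

Correct trials (n=11): 365, 417, 471, 354, 378, 459, 342, 459, 375, 358, 316
Mean correct RT = 4294/11 = 390.3636 ms
Proportion correct = 11/14
IES = 390.3636 / (11/14) = 496.826 ms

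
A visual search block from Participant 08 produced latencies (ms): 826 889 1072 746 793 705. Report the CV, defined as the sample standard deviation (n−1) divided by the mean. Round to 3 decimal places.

n = 6, Σ = 5031, M = 838.5000
Σ(x−M)² = 85677.500; s = √(85677.500/5) = 130.9026
CV = 130.9026 / 838.5000 = 0.15612

0.156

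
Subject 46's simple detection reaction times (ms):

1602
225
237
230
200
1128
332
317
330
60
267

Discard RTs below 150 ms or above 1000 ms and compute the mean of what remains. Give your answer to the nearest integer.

Excluded: 60, 1128, 1602
Retained (n=8): Σ = 2138
Mean = 2138/8 = 267.2500

267 ms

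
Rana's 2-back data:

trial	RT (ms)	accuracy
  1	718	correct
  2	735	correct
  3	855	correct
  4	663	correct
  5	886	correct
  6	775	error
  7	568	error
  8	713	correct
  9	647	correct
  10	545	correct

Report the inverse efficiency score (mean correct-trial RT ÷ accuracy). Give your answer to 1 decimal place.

Correct trials (n=8): 718, 735, 855, 663, 886, 713, 647, 545
Mean correct RT = 5762/8 = 720.2500 ms
Proportion correct = 8/10
IES = 720.2500 / (8/10) = 900.312 ms

900.3 ms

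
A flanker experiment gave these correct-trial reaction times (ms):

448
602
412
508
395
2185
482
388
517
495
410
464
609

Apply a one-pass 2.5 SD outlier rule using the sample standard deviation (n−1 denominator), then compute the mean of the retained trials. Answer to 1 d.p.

477.5 ms

n = 13, ΣRT = 7915, M = 608.846
Σ(x−M)² = 2751607.69; s = √(2751607.69/12) = 478.853
Cutoffs: 608.846 ± 2.5·478.853 → [-588.3, 1806.0]
Outside: 2185 → excluded.
Retained (n=12): Σ = 5730, mean = 5730/12 = 477.500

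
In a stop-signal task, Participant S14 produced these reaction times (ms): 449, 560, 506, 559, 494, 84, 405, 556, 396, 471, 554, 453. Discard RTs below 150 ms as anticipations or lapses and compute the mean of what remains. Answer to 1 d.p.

Excluded: 84
Retained (n=11): Σ = 5403
Mean = 5403/11 = 491.1818

491.2 ms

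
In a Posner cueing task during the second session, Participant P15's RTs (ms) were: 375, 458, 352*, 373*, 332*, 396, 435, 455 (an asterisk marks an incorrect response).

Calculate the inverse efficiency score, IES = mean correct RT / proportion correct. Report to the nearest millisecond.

678 ms

Correct trials (n=5): 375, 458, 396, 435, 455
Mean correct RT = 2119/5 = 423.8000 ms
Proportion correct = 5/8
IES = 423.8000 / (5/8) = 678.080 ms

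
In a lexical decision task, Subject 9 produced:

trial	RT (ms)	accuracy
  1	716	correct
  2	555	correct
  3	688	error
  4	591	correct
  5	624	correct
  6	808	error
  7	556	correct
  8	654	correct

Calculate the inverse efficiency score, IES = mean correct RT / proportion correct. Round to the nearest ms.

821 ms

Correct trials (n=6): 716, 555, 591, 624, 556, 654
Mean correct RT = 3696/6 = 616.0000 ms
Proportion correct = 6/8
IES = 616.0000 / (6/8) = 821.333 ms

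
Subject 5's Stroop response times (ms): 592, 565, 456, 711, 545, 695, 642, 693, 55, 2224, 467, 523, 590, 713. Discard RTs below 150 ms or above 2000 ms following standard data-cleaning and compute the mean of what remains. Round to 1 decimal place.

599.3 ms

Excluded: 55, 2224
Retained (n=12): Σ = 7192
Mean = 7192/12 = 599.3333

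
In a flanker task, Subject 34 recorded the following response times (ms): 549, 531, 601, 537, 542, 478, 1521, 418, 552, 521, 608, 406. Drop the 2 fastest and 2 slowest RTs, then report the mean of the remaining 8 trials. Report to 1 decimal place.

Sorted: 406, 418, 478, 521, 531, 537, 542, 549, 552, 601, 608, 1521
Drop lowest 2 (406, 418) and highest 2 (608, 1521)
Remaining (n=8): Σ = 4311, mean = 4311/8 = 538.875

538.9 ms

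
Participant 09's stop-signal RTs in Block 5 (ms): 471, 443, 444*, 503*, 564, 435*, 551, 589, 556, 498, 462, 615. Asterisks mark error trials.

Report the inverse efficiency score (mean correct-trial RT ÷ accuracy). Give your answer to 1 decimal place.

703.6 ms

Correct trials (n=9): 471, 443, 564, 551, 589, 556, 498, 462, 615
Mean correct RT = 4749/9 = 527.6667 ms
Proportion correct = 9/12
IES = 527.6667 / (9/12) = 703.556 ms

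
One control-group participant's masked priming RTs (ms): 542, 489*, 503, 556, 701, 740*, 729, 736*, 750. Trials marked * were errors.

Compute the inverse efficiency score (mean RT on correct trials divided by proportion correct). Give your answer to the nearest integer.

945 ms

Correct trials (n=6): 542, 503, 556, 701, 729, 750
Mean correct RT = 3781/6 = 630.1667 ms
Proportion correct = 6/9
IES = 630.1667 / (6/9) = 945.250 ms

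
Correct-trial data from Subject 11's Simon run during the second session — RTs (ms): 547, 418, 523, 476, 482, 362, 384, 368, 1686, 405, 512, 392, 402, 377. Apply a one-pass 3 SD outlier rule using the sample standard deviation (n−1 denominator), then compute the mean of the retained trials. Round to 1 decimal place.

434.5 ms

n = 14, ΣRT = 7334, M = 523.857
Σ(x−M)² = 1504479.71; s = √(1504479.71/13) = 340.190
Cutoffs: 523.857 ± 3·340.190 → [-496.7, 1544.4]
Outside: 1686 → excluded.
Retained (n=13): Σ = 5648, mean = 5648/13 = 434.462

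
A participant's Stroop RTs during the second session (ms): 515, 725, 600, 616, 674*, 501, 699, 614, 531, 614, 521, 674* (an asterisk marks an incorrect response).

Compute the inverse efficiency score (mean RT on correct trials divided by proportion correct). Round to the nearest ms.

Correct trials (n=10): 515, 725, 600, 616, 501, 699, 614, 531, 614, 521
Mean correct RT = 5936/10 = 593.6000 ms
Proportion correct = 10/12
IES = 593.6000 / (10/12) = 712.320 ms

712 ms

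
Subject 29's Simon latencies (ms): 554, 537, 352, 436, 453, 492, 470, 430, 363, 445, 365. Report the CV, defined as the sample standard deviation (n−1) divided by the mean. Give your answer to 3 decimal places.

n = 11, Σ = 4897, M = 445.1818
Σ(x−M)² = 45321.636; s = √(45321.636/10) = 67.3213
CV = 67.3213 / 445.1818 = 0.15122

0.151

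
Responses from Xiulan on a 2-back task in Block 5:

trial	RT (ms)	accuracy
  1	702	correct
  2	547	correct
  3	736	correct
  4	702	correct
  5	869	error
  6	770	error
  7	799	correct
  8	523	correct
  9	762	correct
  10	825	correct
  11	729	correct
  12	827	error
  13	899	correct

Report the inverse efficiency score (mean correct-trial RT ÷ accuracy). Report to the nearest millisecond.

939 ms

Correct trials (n=10): 702, 547, 736, 702, 799, 523, 762, 825, 729, 899
Mean correct RT = 7224/10 = 722.4000 ms
Proportion correct = 10/13
IES = 722.4000 / (10/13) = 939.120 ms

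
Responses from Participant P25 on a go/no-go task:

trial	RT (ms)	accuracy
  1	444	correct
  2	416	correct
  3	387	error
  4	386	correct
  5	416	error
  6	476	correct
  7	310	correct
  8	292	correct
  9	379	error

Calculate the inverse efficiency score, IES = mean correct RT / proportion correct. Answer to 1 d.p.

Correct trials (n=6): 444, 416, 386, 476, 310, 292
Mean correct RT = 2324/6 = 387.3333 ms
Proportion correct = 6/9
IES = 387.3333 / (6/9) = 581.000 ms

581.0 ms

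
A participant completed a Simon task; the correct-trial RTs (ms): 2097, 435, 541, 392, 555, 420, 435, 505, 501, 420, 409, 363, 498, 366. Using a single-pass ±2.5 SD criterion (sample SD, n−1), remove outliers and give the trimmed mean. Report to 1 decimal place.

449.2 ms

n = 14, ΣRT = 7937, M = 566.929
Σ(x−M)² = 2570352.93; s = √(2570352.93/13) = 444.657
Cutoffs: 566.929 ± 2.5·444.657 → [-544.7, 1678.6]
Outside: 2097 → excluded.
Retained (n=13): Σ = 5840, mean = 5840/13 = 449.231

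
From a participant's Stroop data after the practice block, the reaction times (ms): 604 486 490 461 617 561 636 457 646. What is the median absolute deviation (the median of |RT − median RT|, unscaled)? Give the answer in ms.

Sorted: 457, 461, 486, 490, 561, 604, 617, 636, 646 → median = 561
|x − 561|: 43, 75, 71, 100, 56, 0, 75, 104, 85
Sorted deviations: 0, 43, 56, 71, 75, 75, 85, 100, 104 → MAD = 75

75 ms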